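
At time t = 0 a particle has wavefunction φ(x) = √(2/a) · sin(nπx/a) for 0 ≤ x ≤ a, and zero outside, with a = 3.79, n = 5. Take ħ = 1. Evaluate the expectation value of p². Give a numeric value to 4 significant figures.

p² φ = −ħ² d²φ/dx²; ⟨p²⟩ = −ħ² ∫ φ*·φ'' dx.
d/dx sin(nπx/a) = (nπ/a)·cos(nπx/a) and d²/dx² sin(nπx/a) = −(nπ/a)²·sin(nπx/a); on 0 ≤ x ≤ a, ∫sin²(nπx/a) dx = a/2 and ∫sin(nπx/a)·cos(nπx/a) dx = 0.
⟨p²⟩ = 17.178.

17.18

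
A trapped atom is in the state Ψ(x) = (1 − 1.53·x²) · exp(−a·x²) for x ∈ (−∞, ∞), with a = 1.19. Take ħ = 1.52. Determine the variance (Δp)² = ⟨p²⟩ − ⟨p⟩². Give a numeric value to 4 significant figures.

Compute ⟨p⟩ and ⟨p²⟩ separately; (Δp)² = ⟨p²⟩ − ⟨p⟩².
Expand each integrand as polynomial × e^(−2ax²) and use ∫x^(2j)·e^(−2ax²) dx = (2j−1)!!/(4a)^j · √(π/(2a)), odd powers → 0; here √(π/(2a)) = 1.1489. Differentiate with the product rule, d/dx e^(−ax²) = −2ax·e^(−ax²).
Normalization: ∫|Ψ|² dx = 0.76643.
⟨p⟩ = 0.0000 and ⟨p²⟩ = 9.7516.
(Δp)² = 9.7516 − (0.0000)² = 9.7516.

9.752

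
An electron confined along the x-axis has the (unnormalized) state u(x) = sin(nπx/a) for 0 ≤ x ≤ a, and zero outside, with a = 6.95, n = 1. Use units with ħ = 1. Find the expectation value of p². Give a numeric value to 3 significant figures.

0.204

p² u = −ħ² d²u/dx²; ⟨p²⟩ = −ħ² ∫ u*·u'' dx / ∫|u|² dx.
d/dx sin(nπx/a) = (nπ/a)·cos(nπx/a) and d²/dx² sin(nπx/a) = −(nπ/a)²·sin(nπx/a); on 0 ≤ x ≤ a, ∫sin²(nπx/a) dx = a/2 and ∫sin(nπx/a)·cos(nπx/a) dx = 0.
State is unnormalized: ∫|u|² dx = 3.4750, and ∫u*·(−ħ² u'') dx = 0.71004, so ⟨p²⟩ = 0.71004 / 3.4750.
⟨p²⟩ = 0.20433.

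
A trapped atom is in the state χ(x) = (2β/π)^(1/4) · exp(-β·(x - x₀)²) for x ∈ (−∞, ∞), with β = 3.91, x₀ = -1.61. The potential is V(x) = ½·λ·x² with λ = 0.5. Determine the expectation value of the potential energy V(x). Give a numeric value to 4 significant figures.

⟨V⟩ = ∫ V(x)·|χ|² dx.
Gaussian moments (u = x − x₀): ∫u^(2j)·e^(−2βu²) du = (2j−1)!!/(4β)^j · √(π/(2β)), odd powers integrate to 0; here √(π/(2β)) = 0.63383.
⟨V⟩ = 0.66401.

0.6640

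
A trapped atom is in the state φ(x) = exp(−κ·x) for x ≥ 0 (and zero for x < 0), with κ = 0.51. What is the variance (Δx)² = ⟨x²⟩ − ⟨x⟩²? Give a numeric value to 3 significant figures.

Compute ⟨x⟩ and ⟨x²⟩ separately, then (Δx)² = ⟨x²⟩ − ⟨x⟩².
Every integrand reduces to terms xʲ·e^(−2κx) on [0, ∞); use ∫₀^∞ xʲ·e^(−2κx) dx = j!/(2κ)^(j+1).
Normalization: ∫|φ|² dx = 0.98039.
⟨x⟩ = 0.98039 and ⟨x²⟩ = 1.9223.
(Δx)² = 1.9223 − (0.98039)² = 0.96117.

0.961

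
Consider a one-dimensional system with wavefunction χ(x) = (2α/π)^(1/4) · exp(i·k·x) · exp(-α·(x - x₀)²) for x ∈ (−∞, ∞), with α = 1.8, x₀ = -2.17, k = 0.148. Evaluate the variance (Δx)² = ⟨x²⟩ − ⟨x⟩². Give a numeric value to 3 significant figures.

Compute ⟨x⟩ and ⟨x²⟩ separately, then (Δx)² = ⟨x²⟩ − ⟨x⟩².
Gaussian moments (u = x − x₀): ∫u^(2j)·e^(−2αu²) du = (2j−1)!!/(4α)^j · √(π/(2α)), odd powers integrate to 0; here √(π/(2α)) = 0.93417.
⟨x⟩ = -2.1700 and ⟨x²⟩ = 4.8478.
(Δx)² = 4.8478 − (-2.1700)² = 0.13889.

0.139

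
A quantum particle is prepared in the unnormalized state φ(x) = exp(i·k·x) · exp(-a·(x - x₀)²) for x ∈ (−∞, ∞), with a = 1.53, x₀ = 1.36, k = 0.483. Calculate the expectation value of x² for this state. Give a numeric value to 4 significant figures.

2.013

⟨x²⟩ = ∫ x²·|φ|² dx / ∫|φ|² dx (integrals over the domain).
Gaussian moments (u = x − x₀): ∫u^(2j)·e^(−2au²) du = (2j−1)!!/(4a)^j · √(π/(2a)), odd powers integrate to 0; here √(π/(2a)) = 1.0132.
State is unnormalized: ∫|φ|² dx = 1.0132, and ∫φ*·x²·φ dx = 2.0397, so ⟨x²⟩ = 2.0397 / 1.0132.
⟨x²⟩ = 2.0130.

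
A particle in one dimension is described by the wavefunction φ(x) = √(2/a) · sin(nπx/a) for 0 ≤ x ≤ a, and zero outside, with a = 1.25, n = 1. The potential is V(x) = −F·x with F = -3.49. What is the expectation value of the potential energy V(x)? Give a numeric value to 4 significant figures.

⟨V⟩ = ∫ V(x)·|φ|² dx.
With sin²θ = (1 − cos2θ)/2 on 0 ≤ x ≤ a: ∫sin²(nπx/a) dx = a/2, ∫x·sin²(nπx/a) dx = a²/4, ∫x²·sin²(nπx/a) dx = a³·(1/6 − 1/(4n²π²)); higher powers xᵏ the same way, integrating xᵏ·cos(2nπx/a) by parts.
⟨V⟩ = 2.1813.

2.181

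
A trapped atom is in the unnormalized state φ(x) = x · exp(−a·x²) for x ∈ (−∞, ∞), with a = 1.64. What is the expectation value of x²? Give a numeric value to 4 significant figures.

0.4573

⟨x²⟩ = ∫ x²·|φ|² dx / ∫|φ|² dx (integrals over the domain).
Expand each integrand as polynomial × e^(−2ax²) and use ∫x^(2j)·e^(−2ax²) dx = (2j−1)!!/(4a)^j · √(π/(2a)), odd powers → 0; here √(π/(2a)) = 0.97867.
State is unnormalized: ∫|φ|² dx = 0.14919, and ∫φ*·x²·φ dx = 0.068226, so ⟨x²⟩ = 0.068226 / 0.14919.
⟨x²⟩ = 0.45732.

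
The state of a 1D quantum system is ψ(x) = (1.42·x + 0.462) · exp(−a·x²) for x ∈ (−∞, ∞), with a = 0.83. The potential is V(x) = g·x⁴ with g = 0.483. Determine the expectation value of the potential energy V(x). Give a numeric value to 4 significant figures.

⟨V⟩ = ∫ V(x)·|ψ|² dx / ∫|ψ|² dx.
Expand each integrand as polynomial × e^(−2ax²) and use ∫x^(2j)·e^(−2ax²) dx = (2j−1)!!/(4a)^j · √(π/(2a)), odd powers → 0; here √(π/(2a)) = 1.3757.
State is unnormalized: ∫|ψ|² dx = 1.1292, and ∫ψ*·V(x)·ψ dx = 0.58779, so ⟨V⟩ = 0.58779 / 1.1292.
⟨V⟩ = 0.52056.

0.5206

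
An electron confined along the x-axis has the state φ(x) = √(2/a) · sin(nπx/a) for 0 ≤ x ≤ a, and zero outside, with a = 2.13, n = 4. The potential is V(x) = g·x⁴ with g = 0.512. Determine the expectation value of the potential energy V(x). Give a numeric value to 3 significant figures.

⟨V⟩ = ∫ V(x)·|φ|² dx.
With sin²θ = (1 − cos2θ)/2 on 0 ≤ x ≤ a: ∫sin²(nπx/a) dx = a/2, ∫x·sin²(nπx/a) dx = a²/4, ∫x²·sin²(nπx/a) dx = a³·(1/6 − 1/(4n²π²)); higher powers xᵏ the same way, integrating xᵏ·cos(2nπx/a) by parts.
⟨V⟩ = 2.0416.

2.04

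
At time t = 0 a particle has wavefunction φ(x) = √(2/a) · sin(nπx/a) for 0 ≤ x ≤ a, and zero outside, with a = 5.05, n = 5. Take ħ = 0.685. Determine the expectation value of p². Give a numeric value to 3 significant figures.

4.54

p² φ = −ħ² d²φ/dx²; ⟨p²⟩ = −ħ² ∫ φ*·φ'' dx.
d/dx sin(nπx/a) = (nπ/a)·cos(nπx/a) and d²/dx² sin(nπx/a) = −(nπ/a)²·sin(nπx/a); on 0 ≤ x ≤ a, ∫sin²(nπx/a) dx = a/2 and ∫sin(nπx/a)·cos(nπx/a) dx = 0.
⟨p²⟩ = 4.5398.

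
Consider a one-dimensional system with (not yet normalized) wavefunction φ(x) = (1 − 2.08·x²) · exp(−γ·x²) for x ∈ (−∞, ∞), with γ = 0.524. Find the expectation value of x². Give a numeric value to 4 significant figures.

2.378

⟨x²⟩ = ∫ x²·|φ|² dx / ∫|φ|² dx (integrals over the domain).
Expand each integrand as polynomial × e^(−2γx²) and use ∫x^(2j)·e^(−2γx²) dx = (2j−1)!!/(4γ)^j · √(π/(2γ)), odd powers → 0; here √(π/(2γ)) = 1.7314.
State is unnormalized: ∫|φ|² dx = 3.4102, and ∫φ*·x²·φ dx = 8.1098, so ⟨x²⟩ = 8.1098 / 3.4102.
⟨x²⟩ = 2.3781.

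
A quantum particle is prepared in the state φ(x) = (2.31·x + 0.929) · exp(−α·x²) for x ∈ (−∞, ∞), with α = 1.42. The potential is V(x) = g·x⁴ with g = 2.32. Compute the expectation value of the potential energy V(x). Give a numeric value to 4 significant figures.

0.6655

⟨V⟩ = ∫ V(x)·|φ|² dx / ∫|φ|² dx.
Expand each integrand as polynomial × e^(−2αx²) and use ∫x^(2j)·e^(−2αx²) dx = (2j−1)!!/(4α)^j · √(π/(2α)), odd powers → 0; here √(π/(2α)) = 1.0518.
State is unnormalized: ∫|φ|² dx = 1.8958, and ∫φ*·V(x)·φ dx = 1.2616, so ⟨V⟩ = 1.2616 / 1.8958.
⟨V⟩ = 0.66548.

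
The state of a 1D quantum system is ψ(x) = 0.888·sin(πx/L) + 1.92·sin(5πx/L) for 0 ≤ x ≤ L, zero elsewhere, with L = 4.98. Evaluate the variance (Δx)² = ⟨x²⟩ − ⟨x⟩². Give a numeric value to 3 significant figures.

1.94

Compute ⟨x⟩ and ⟨x²⟩ separately, then (Δx)² = ⟨x²⟩ − ⟨x⟩².
On 0 ≤ x ≤ L (j ≠ l): ∫sin²(jπx/L) dx = L/2, ∫sin(jπx/L)·sin(lπx/L) dx = 0; diagonal moments ∫x·sin²(jπx/L) dx = L²/4, ∫x²·sin²(jπx/L) dx = L³·(1/6 − 1/(4j²π²)); cross terms ∫x·sin(jπx/L)·sin(lπx/L) dx = 0 for j + l even and −4jlL²/(π²(j² − l²)²) for j + l odd, ∫x²·sin(jπx/L)·sin(lπx/L) dx = (−1)^(j+l)·4jlL³/(π²(j² − l²)²); higher powers the same way via product-to-sum and parts.
Normalization: ∫|ψ|² dx = 11.143.
⟨x⟩ = 2.4900 and ⟨x²⟩ = 8.1370.
(Δx)² = 8.1370 − (2.4900)² = 1.9369.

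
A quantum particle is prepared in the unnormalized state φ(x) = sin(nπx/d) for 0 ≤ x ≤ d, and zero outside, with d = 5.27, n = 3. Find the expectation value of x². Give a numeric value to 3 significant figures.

9.10

⟨x²⟩ = ∫ x²·|φ|² dx / ∫|φ|² dx (integrals over the domain).
With sin²θ = (1 − cos2θ)/2 on 0 ≤ x ≤ d: ∫sin²(nπx/d) dx = d/2, ∫x·sin²(nπx/d) dx = d²/4, ∫x²·sin²(nπx/d) dx = d³·(1/6 − 1/(4n²π²)); higher powers xᵏ the same way, integrating xᵏ·cos(2nπx/d) by parts.
State is unnormalized: ∫|φ|² dx = 2.6350, and ∫φ*·x²·φ dx = 23.982, so ⟨x²⟩ = 23.982 / 2.6350.
⟨x²⟩ = 9.1013.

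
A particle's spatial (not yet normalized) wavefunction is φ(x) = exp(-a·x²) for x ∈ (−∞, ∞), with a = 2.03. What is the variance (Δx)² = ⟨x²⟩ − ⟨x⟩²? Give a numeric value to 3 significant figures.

Compute ⟨x⟩ and ⟨x²⟩ separately, then (Δx)² = ⟨x²⟩ − ⟨x⟩².
Gaussian moments: ∫x^(2j)·e^(−2ax²) dx = (2j−1)!!/(4a)^j · √(π/(2a)), odd powers integrate to 0; here √(π/(2a)) = 0.87965.
Normalization: ∫|φ|² dx = 0.87965.
⟨x⟩ = 0.0000 and ⟨x²⟩ = 0.12315.
(Δx)² = 0.12315 − (0.0000)² = 0.12315.

0.123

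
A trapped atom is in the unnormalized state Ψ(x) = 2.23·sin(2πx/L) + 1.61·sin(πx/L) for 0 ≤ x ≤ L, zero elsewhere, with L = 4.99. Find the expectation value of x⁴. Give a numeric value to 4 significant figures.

⟨x⁴⟩ = ∫ x⁴·|Ψ|² dx / ∫|Ψ|² dx (integrals over the domain).
On 0 ≤ x ≤ L (j ≠ l): ∫sin²(jπx/L) dx = L/2, ∫sin(jπx/L)·sin(lπx/L) dx = 0; diagonal moments ∫x·sin²(jπx/L) dx = L²/4, ∫x²·sin²(jπx/L) dx = L³·(1/6 − 1/(4j²π²)); cross terms ∫x·sin(jπx/L)·sin(lπx/L) dx = 0 for j + l even and −4jlL²/(π²(j² − l²)²) for j + l odd, ∫x²·sin(jπx/L)·sin(lπx/L) dx = (−1)^(j+l)·4jlL³/(π²(j² − l²)²); higher powers the same way via product-to-sum and parts.
State is unnormalized: ∫|Ψ|² dx = 18.875, and ∫Ψ*·x⁴·Ψ dx = 509.88, so ⟨x⁴⟩ = 509.88 / 18.875.
⟨x⁴⟩ = 27.014.

27.01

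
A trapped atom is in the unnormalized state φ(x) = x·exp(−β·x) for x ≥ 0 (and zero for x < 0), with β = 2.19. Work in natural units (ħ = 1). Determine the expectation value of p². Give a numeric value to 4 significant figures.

p² φ = −ħ² d²φ/dx²; ⟨p²⟩ = −ħ² ∫ φ*·φ'' dx / ∫|φ|² dx.
Differentiate x·exp(−β·x) with the product rule; every integrand then reduces to terms xʲ·e^(−2βx) on [0, ∞), with ∫₀^∞ xʲ·e^(−2βx) dx = j!/(2β)^(j+1).
State is unnormalized: ∫|φ|² dx = 0.023802, and ∫φ*·(−ħ² φ'') dx = 0.11416, so ⟨p²⟩ = 0.11416 / 0.023802.
⟨p²⟩ = 4.7961.

4.796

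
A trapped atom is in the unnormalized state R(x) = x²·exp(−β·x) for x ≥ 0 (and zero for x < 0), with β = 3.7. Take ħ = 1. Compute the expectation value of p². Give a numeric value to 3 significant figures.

4.56

p² R = −ħ² d²R/dx²; ⟨p²⟩ = −ħ² ∫ R*·R'' dx / ∫|R|² dx.
Differentiate x²·exp(−β·x) with the product rule; every integrand then reduces to terms xʲ·e^(−2βx) on [0, ∞), with ∫₀^∞ xʲ·e^(−2βx) dx = j!/(2β)^(j+1).
State is unnormalized: ∫|R|² dx = 0.0010816, and ∫R*·(−ħ² R'') dx = 0.0049355, so ⟨p²⟩ = 0.0049355 / 0.0010816.
⟨p²⟩ = 4.5633.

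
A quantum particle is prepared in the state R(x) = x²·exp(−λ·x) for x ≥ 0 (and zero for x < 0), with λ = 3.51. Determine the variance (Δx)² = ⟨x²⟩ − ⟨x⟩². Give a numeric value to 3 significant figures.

0.101

Compute ⟨x⟩ and ⟨x²⟩ separately, then (Δx)² = ⟨x²⟩ − ⟨x⟩².
Every integrand reduces to terms xʲ·e^(−2λx) on [0, ∞); use ∫₀^∞ xʲ·e^(−2λx) dx = j!/(2λ)^(j+1).
Normalization: ∫|R|² dx = 0.0014078.
⟨x⟩ = 0.71225 and ⟨x²⟩ = 0.60876.
(Δx)² = 0.60876 − (0.71225)² = 0.10146.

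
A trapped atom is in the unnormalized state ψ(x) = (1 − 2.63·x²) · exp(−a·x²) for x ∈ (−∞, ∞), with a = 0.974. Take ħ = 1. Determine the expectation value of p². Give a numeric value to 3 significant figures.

p² ψ = −ħ² d²ψ/dx²; ⟨p²⟩ = −ħ² ∫ ψ*·ψ'' dx / ∫|ψ|² dx.
Expand each integrand as polynomial × e^(−2ax²) and use ∫x^(2j)·e^(−2ax²) dx = (2j−1)!!/(4a)^j · √(π/(2a)), odd powers → 0; here √(π/(2a)) = 1.2699. Differentiate with the product rule, d/dx e^(−ax²) = −2ax·e^(−ax²).
State is unnormalized: ∫|ψ|² dx = 1.2915, and ∫ψ*·(−ħ² ψ'') dx = 6.8525, so ⟨p²⟩ = 6.8525 / 1.2915.
⟨p²⟩ = 5.3058.

5.31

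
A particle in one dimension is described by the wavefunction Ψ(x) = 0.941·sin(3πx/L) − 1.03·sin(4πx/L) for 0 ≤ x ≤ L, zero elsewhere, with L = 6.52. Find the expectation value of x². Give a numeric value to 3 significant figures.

⟨x²⟩ = ∫ x²·|Ψ|² dx / ∫|Ψ|² dx (integrals over the domain).
On 0 ≤ x ≤ L (j ≠ l): ∫sin²(jπx/L) dx = L/2, ∫sin(jπx/L)·sin(lπx/L) dx = 0; diagonal moments ∫x·sin²(jπx/L) dx = L²/4, ∫x²·sin²(jπx/L) dx = L³·(1/6 − 1/(4j²π²)); cross terms ∫x·sin(jπx/L)·sin(lπx/L) dx = 0 for j + l even and −4jlL²/(π²(j² − l²)²) for j + l odd, ∫x²·sin(jπx/L)·sin(lπx/L) dx = (−1)^(j+l)·4jlL³/(π²(j² − l²)²); higher powers the same way via product-to-sum and parts.
State is unnormalized: ∫|Ψ|² dx = 6.3452, and ∫Ψ*·x²·Ψ dx = 142.08, so ⟨x²⟩ = 142.08 / 6.3452.
⟨x²⟩ = 22.392.

22.4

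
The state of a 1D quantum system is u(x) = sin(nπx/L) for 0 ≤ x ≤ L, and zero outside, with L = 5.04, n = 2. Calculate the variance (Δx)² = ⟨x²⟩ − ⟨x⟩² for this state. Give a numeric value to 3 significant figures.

Compute ⟨x⟩ and ⟨x²⟩ separately, then (Δx)² = ⟨x²⟩ − ⟨x⟩².
With sin²θ = (1 − cos2θ)/2 on 0 ≤ x ≤ L: ∫sin²(nπx/L) dx = L/2, ∫x·sin²(nπx/L) dx = L²/4, ∫x²·sin²(nπx/L) dx = L³·(1/6 − 1/(4n²π²)); higher powers xᵏ the same way, integrating xᵏ·cos(2nπx/L) by parts.
Normalization: ∫|u|² dx = 2.5200.
⟨x⟩ = 2.5200 and ⟨x²⟩ = 8.1455.
(Δx)² = 8.1455 − (2.5200)² = 1.7951.

1.80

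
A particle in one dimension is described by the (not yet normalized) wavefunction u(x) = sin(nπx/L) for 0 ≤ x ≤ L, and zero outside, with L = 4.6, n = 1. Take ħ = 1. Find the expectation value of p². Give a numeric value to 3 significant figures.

0.466

p² u = −ħ² d²u/dx²; ⟨p²⟩ = −ħ² ∫ u*·u'' dx / ∫|u|² dx.
d/dx sin(nπx/L) = (nπ/L)·cos(nπx/L) and d²/dx² sin(nπx/L) = −(nπ/L)²·sin(nπx/L); on 0 ≤ x ≤ L, ∫sin²(nπx/L) dx = L/2 and ∫sin(nπx/L)·cos(nπx/L) dx = 0.
State is unnormalized: ∫|u|² dx = 2.3000, and ∫u*·(−ħ² u'') dx = 1.0728, so ⟨p²⟩ = 1.0728 / 2.3000.
⟨p²⟩ = 0.46643.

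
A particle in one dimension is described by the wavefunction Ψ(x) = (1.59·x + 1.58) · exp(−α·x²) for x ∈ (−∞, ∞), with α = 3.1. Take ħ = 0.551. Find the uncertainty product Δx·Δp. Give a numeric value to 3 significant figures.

0.276

Δx = √(⟨x²⟩−⟨x⟩²), Δp = √(⟨p²⟩−⟨p⟩²).
Expand each integrand as polynomial × e^(−2αx²) and use ∫x^(2j)·e^(−2αx²) dx = (2j−1)!!/(4α)^j · √(π/(2α)), odd powers → 0; here √(π/(2α)) = 0.71183. Differentiate with the product rule, d/dx e^(−αx²) = −2αx·e^(−αx²).
Normalization: ∫|Ψ|² dx = 1.9222.
⟨x⟩ = 0.15006, ⟨x²⟩ = 0.092823 ⇒ Δx = 0.26515.
⟨p⟩ = 0.0000, ⟨p²⟩ = 1.0833 ⇒ Δp = 1.0408.
Δx·Δp = 0.27597.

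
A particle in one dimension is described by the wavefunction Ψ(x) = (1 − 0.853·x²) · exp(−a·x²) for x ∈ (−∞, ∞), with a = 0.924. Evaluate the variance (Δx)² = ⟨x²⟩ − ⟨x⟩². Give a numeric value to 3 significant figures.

Compute ⟨x⟩ and ⟨x²⟩ separately, then (Δx)² = ⟨x²⟩ − ⟨x⟩².
Expand each integrand as polynomial × e^(−2ax²) and use ∫x^(2j)·e^(−2ax²) dx = (2j−1)!!/(4a)^j · √(π/(2a)), odd powers → 0; here √(π/(2a)) = 1.3038.
Normalization: ∫|Ψ|² dx = 0.91036.
⟨x⟩ = 0.0000 and ⟨x²⟩ = 0.16051.
(Δx)² = 0.16051 − (0.0000)² = 0.16051.

0.161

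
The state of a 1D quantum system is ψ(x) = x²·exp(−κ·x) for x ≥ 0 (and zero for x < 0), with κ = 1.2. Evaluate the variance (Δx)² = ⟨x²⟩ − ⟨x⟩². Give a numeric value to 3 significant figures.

0.868

Compute ⟨x⟩ and ⟨x²⟩ separately, then (Δx)² = ⟨x²⟩ − ⟨x⟩².
Every integrand reduces to terms xʲ·e^(−2κx) on [0, ∞); use ∫₀^∞ xʲ·e^(−2κx) dx = j!/(2κ)^(j+1).
Normalization: ∫|ψ|² dx = 0.30141.
⟨x⟩ = 2.0833 and ⟨x²⟩ = 5.2083.
(Δx)² = 5.2083 − (2.0833)² = 0.86806.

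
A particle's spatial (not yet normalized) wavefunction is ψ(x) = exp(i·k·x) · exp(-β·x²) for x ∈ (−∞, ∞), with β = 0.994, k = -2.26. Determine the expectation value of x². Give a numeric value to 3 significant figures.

0.252

⟨x²⟩ = ∫ x²·|ψ|² dx / ∫|ψ|² dx (integrals over the domain).
Gaussian moments: ∫x^(2j)·e^(−2βx²) dx = (2j−1)!!/(4β)^j · √(π/(2β)), odd powers integrate to 0; here √(π/(2β)) = 1.2571.
State is unnormalized: ∫|ψ|² dx = 1.2571, and ∫ψ*·x²·ψ dx = 0.31617, so ⟨x²⟩ = 0.31617 / 1.2571.
⟨x²⟩ = 0.25151.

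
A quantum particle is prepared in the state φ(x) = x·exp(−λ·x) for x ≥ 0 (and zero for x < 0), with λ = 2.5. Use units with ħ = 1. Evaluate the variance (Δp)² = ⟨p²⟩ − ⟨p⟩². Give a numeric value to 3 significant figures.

6.25

Compute ⟨p⟩ and ⟨p²⟩ separately; (Δp)² = ⟨p²⟩ − ⟨p⟩².
Differentiate x·exp(−λ·x) with the product rule; every integrand then reduces to terms xʲ·e^(−2λx) on [0, ∞), with ∫₀^∞ xʲ·e^(−2λx) dx = j!/(2λ)^(j+1).
Normalization: ∫|φ|² dx = 0.016000.
⟨p⟩ = 0.0000 and ⟨p²⟩ = 6.2500.
(Δp)² = 6.2500 − (0.0000)² = 6.2500.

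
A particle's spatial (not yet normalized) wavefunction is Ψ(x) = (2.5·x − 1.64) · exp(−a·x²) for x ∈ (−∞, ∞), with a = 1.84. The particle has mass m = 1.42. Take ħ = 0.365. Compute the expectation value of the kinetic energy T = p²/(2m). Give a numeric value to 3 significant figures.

T = −(ħ²/2m) d²/dx², so ⟨T⟩ = −(ħ²/2m) ∫ Ψ*·Ψ'' dx / ∫|Ψ|² dx; with m = 1.42.
Expand each integrand as polynomial × e^(−2ax²) and use ∫x^(2j)·e^(−2ax²) dx = (2j−1)!!/(4a)^j · √(π/(2a)), odd powers → 0; here √(π/(2a)) = 0.92396. Differentiate with the product rule, d/dx e^(−ax²) = −2ax·e^(−ax²).
State is unnormalized: ∫|Ψ|² dx = 3.2697, and ∫Ψ*·(−ħ²/2m · Ψ'') dx = 0.41767, so ⟨T⟩ = 0.41767 / 3.2697.
⟨T⟩ = 0.12774.

0.128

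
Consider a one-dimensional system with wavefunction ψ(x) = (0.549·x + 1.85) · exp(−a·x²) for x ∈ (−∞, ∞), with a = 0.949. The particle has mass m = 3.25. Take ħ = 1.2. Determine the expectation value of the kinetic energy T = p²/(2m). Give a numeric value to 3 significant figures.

0.220

T = −(ħ²/2m) d²/dx², so ⟨T⟩ = −(ħ²/2m) ∫ ψ*·ψ'' dx / ∫|ψ|² dx; with m = 3.25.
Expand each integrand as polynomial × e^(−2ax²) and use ∫x^(2j)·e^(−2ax²) dx = (2j−1)!!/(4a)^j · √(π/(2a)), odd powers → 0; here √(π/(2a)) = 1.2866. Differentiate with the product rule, d/dx e^(−ax²) = −2ax·e^(−ax²).
State is unnormalized: ∫|ψ|² dx = 4.5054, and ∫ψ*·(−ħ²/2m · ψ'') dx = 0.99016, so ⟨T⟩ = 0.99016 / 4.5054.
⟨T⟩ = 0.21977.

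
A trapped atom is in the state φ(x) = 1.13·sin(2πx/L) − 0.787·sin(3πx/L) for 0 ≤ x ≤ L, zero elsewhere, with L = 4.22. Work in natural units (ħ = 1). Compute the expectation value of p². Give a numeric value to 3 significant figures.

p² φ = −ħ² d²φ/dx²; ⟨p²⟩ = −ħ² ∫ φ*·φ'' dx / ∫|φ|² dx.
d²/dx² sin(jπx/L) = −(jπ/L)²·sin(jπx/L); on 0 ≤ x ≤ L, ∫sin²(jπx/L) dx = L/2 and ∫sin(jπx/L)·sin(lπx/L) dx = 0 for j ≠ l, so only diagonal terms survive in ∫|φ|² and ∫φ·φ″; ∫φ·φ′ dx = [φ²/2] between the walls = 0.
State is unnormalized: ∫|φ|² dx = 4.0011, and ∫φ*·(−ħ² φ'') dx = 12.491, so ⟨p²⟩ = 12.491 / 4.0011.
⟨p²⟩ = 3.1219.

3.12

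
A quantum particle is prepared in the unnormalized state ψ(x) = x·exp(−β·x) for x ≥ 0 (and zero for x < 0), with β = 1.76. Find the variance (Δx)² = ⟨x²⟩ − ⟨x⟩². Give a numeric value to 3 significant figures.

0.242

Compute ⟨x⟩ and ⟨x²⟩ separately, then (Δx)² = ⟨x²⟩ − ⟨x⟩².
Every integrand reduces to terms xʲ·e^(−2βx) on [0, ∞); use ∫₀^∞ xʲ·e^(−2βx) dx = j!/(2β)^(j+1).
Normalization: ∫|ψ|² dx = 0.045857.
⟨x⟩ = 0.85227 and ⟨x²⟩ = 0.96849.
(Δx)² = 0.96849 − (0.85227)² = 0.24212.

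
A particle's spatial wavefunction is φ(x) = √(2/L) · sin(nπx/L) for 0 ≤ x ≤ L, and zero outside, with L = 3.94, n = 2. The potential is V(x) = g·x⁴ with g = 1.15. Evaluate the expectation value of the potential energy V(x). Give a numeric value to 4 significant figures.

⟨V⟩ = ∫ V(x)·|φ|² dx.
With sin²θ = (1 − cos2θ)/2 on 0 ≤ x ≤ L: ∫sin²(nπx/L) dx = L/2, ∫x·sin²(nπx/L) dx = L²/4, ∫x²·sin²(nπx/L) dx = L³·(1/6 − 1/(4n²π²)); higher powers xᵏ the same way, integrating xᵏ·cos(2nπx/L) by parts.
⟨V⟩ = 48.673.

48.67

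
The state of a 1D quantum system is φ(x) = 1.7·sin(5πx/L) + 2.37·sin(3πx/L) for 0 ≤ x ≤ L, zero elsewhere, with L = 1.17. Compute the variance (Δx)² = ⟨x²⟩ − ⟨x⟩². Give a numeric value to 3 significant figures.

0.170

Compute ⟨x⟩ and ⟨x²⟩ separately, then (Δx)² = ⟨x²⟩ − ⟨x⟩².
On 0 ≤ x ≤ L (j ≠ l): ∫sin²(jπx/L) dx = L/2, ∫sin(jπx/L)·sin(lπx/L) dx = 0; diagonal moments ∫x·sin²(jπx/L) dx = L²/4, ∫x²·sin²(jπx/L) dx = L³·(1/6 − 1/(4j²π²)); cross terms ∫x·sin(jπx/L)·sin(lπx/L) dx = 0 for j + l even and −4jlL²/(π²(j² − l²)²) for j + l odd, ∫x²·sin(jπx/L)·sin(lπx/L) dx = (−1)^(j+l)·4jlL³/(π²(j² − l²)²); higher powers the same way via product-to-sum and parts.
Normalization: ∫|φ|² dx = 4.9765.
⟨x⟩ = 0.58500 and ⟨x²⟩ = 0.51185.
(Δx)² = 0.51185 − (0.58500)² = 0.16963.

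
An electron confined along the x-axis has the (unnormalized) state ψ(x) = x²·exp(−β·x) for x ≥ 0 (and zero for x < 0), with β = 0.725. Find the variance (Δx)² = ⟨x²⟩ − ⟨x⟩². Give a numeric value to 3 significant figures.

Compute ⟨x⟩ and ⟨x²⟩ separately, then (Δx)² = ⟨x²⟩ − ⟨x⟩².
Every integrand reduces to terms xʲ·e^(−2βx) on [0, ∞); use ∫₀^∞ xʲ·e^(−2βx) dx = j!/(2β)^(j+1).
Normalization: ∫|ψ|² dx = 3.7443.
⟨x⟩ = 3.4483 and ⟨x²⟩ = 14.269.
(Δx)² = 14.269 − (3.4483)² = 2.3781.

2.38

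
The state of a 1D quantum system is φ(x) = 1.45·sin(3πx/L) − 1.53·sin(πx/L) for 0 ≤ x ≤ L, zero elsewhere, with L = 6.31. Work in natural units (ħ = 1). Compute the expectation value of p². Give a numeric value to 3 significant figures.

1.19

p² φ = −ħ² d²φ/dx²; ⟨p²⟩ = −ħ² ∫ φ*·φ'' dx / ∫|φ|² dx.
d²/dx² sin(jπx/L) = −(jπ/L)²·sin(jπx/L); on 0 ≤ x ≤ L, ∫sin²(jπx/L) dx = L/2 and ∫sin(jπx/L)·sin(lπx/L) dx = 0 for j ≠ l, so only diagonal terms survive in ∫|φ|² and ∫φ·φ″; ∫φ·φ′ dx = [φ²/2] between the walls = 0.
State is unnormalized: ∫|φ|² dx = 14.019, and ∫φ*·(−ħ² φ'') dx = 16.629, so ⟨p²⟩ = 16.629 / 14.019.
⟨p²⟩ = 1.1862.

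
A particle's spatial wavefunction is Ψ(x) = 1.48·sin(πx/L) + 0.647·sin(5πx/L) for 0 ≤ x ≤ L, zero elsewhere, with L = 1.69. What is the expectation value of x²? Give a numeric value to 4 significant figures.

⟨x²⟩ = ∫ x²·|Ψ|² dx / ∫|Ψ|² dx (integrals over the domain).
On 0 ≤ x ≤ L (j ≠ l): ∫sin²(jπx/L) dx = L/2, ∫sin(jπx/L)·sin(lπx/L) dx = 0; diagonal moments ∫x·sin²(jπx/L) dx = L²/4, ∫x²·sin²(jπx/L) dx = L³·(1/6 − 1/(4j²π²)); cross terms ∫x·sin(jπx/L)·sin(lπx/L) dx = 0 for j + l even and −4jlL²/(π²(j² − l²)²) for j + l odd, ∫x²·sin(jπx/L)·sin(lπx/L) dx = (−1)^(j+l)·4jlL³/(π²(j² − l²)²); higher powers the same way via product-to-sum and parts.
State is unnormalized: ∫|Ψ|² dx = 2.2046, and ∫Ψ*·x²·Ψ dx = 1.8615, so ⟨x²⟩ = 1.8615 / 2.2046.
⟨x²⟩ = 0.84438.

0.8444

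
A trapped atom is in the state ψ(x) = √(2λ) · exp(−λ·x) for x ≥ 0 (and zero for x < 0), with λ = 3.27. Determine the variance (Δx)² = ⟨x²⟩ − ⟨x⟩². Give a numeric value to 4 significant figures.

Compute ⟨x⟩ and ⟨x²⟩ separately, then (Δx)² = ⟨x²⟩ − ⟨x⟩².
Every integrand reduces to terms xʲ·e^(−2λx) on [0, ∞); use ∫₀^∞ xʲ·e^(−2λx) dx = j!/(2λ)^(j+1).
⟨x⟩ = 0.15291 and ⟨x²⟩ = 0.046760.
(Δx)² = 0.046760 − (0.15291)² = 0.023380.

0.02338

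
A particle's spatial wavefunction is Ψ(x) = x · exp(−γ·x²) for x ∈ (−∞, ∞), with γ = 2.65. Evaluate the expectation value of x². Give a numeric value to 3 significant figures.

0.283

⟨x²⟩ = ∫ x²·|Ψ|² dx / ∫|Ψ|² dx (integrals over the domain).
Expand each integrand as polynomial × e^(−2γx²) and use ∫x^(2j)·e^(−2γx²) dx = (2j−1)!!/(4γ)^j · √(π/(2γ)), odd powers → 0; here √(π/(2γ)) = 0.76990.
State is unnormalized: ∫|Ψ|² dx = 0.072633, and ∫Ψ*·x²·Ψ dx = 0.020556, so ⟨x²⟩ = 0.020556 / 0.072633.
⟨x²⟩ = 0.28302.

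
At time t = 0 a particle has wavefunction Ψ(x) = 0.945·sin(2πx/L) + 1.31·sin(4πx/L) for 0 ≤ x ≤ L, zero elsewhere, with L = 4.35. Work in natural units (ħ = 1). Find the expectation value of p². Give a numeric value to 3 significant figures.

6.20

p² Ψ = −ħ² d²Ψ/dx²; ⟨p²⟩ = −ħ² ∫ Ψ*·Ψ'' dx / ∫|Ψ|² dx.
d²/dx² sin(jπx/L) = −(jπ/L)²·sin(jπx/L); on 0 ≤ x ≤ L, ∫sin²(jπx/L) dx = L/2 and ∫sin(jπx/L)·sin(lπx/L) dx = 0 for j ≠ l, so only diagonal terms survive in ∫|Ψ|² and ∫Ψ·Ψ″; ∫Ψ·Ψ′ dx = [Ψ²/2] between the walls = 0.
State is unnormalized: ∫|Ψ|² dx = 5.6748, and ∫Ψ*·(−ħ² Ψ'') dx = 35.201, so ⟨p²⟩ = 35.201 / 5.6748.
⟨p²⟩ = 6.2030.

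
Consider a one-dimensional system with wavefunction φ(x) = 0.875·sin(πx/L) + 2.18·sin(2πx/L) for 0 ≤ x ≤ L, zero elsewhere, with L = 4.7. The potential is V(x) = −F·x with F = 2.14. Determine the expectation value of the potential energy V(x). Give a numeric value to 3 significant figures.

⟨V⟩ = ∫ V(x)·|φ|² dx / ∫|φ|² dx.
On 0 ≤ x ≤ L (j ≠ l): ∫sin²(jπx/L) dx = L/2, ∫sin(jπx/L)·sin(lπx/L) dx = 0; diagonal moments ∫x·sin²(jπx/L) dx = L²/4, ∫x²·sin²(jπx/L) dx = L³·(1/6 − 1/(4j²π²)); cross terms ∫x·sin(jπx/L)·sin(lπx/L) dx = 0 for j + l even and −4jlL²/(π²(j² − l²)²) for j + l odd, ∫x²·sin(jπx/L)·sin(lπx/L) dx = (−1)^(j+l)·4jlL³/(π²(j² − l²)²); higher powers the same way via product-to-sum and parts.
State is unnormalized: ∫|φ|² dx = 12.967, and ∫φ*·V(x)·φ dx = -48.970, so ⟨V⟩ = -48.970 / 12.967.
⟨V⟩ = -3.7764.

-3.78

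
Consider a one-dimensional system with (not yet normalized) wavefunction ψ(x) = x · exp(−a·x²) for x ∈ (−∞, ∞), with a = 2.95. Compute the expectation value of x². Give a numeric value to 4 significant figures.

0.2542

⟨x²⟩ = ∫ x²·|ψ|² dx / ∫|ψ|² dx (integrals over the domain).
Expand each integrand as polynomial × e^(−2ax²) and use ∫x^(2j)·e^(−2ax²) dx = (2j−1)!!/(4a)^j · √(π/(2a)), odd powers → 0; here √(π/(2a)) = 0.72971.
State is unnormalized: ∫|ψ|² dx = 0.061840, and ∫ψ*·x²·ψ dx = 0.015722, so ⟨x²⟩ = 0.015722 / 0.061840.
⟨x²⟩ = 0.25424.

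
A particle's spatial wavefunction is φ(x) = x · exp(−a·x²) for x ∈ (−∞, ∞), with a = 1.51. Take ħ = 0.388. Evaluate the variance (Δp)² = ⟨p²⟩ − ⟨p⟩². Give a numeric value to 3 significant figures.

Compute ⟨p⟩ and ⟨p²⟩ separately; (Δp)² = ⟨p²⟩ − ⟨p⟩².
Expand each integrand as polynomial × e^(−2ax²) and use ∫x^(2j)·e^(−2ax²) dx = (2j−1)!!/(4a)^j · √(π/(2a)), odd powers → 0; here √(π/(2a)) = 1.0199. Differentiate with the product rule, d/dx e^(−ax²) = −2ax·e^(−ax²).
Normalization: ∫|φ|² dx = 0.16886.
⟨p⟩ = 0.0000 and ⟨p²⟩ = 0.68196.
(Δp)² = 0.68196 − (0.0000)² = 0.68196.

0.682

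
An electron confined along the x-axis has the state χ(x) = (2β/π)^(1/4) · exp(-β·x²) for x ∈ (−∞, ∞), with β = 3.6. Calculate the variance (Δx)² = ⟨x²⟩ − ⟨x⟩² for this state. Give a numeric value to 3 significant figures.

Compute ⟨x⟩ and ⟨x²⟩ separately, then (Δx)² = ⟨x²⟩ − ⟨x⟩².
Gaussian moments: ∫x^(2j)·e^(−2βx²) dx = (2j−1)!!/(4β)^j · √(π/(2β)), odd powers integrate to 0; here √(π/(2β)) = 0.66055.
⟨x⟩ = 0.0000 and ⟨x²⟩ = 0.069444.
(Δx)² = 0.069444 − (0.0000)² = 0.069444.

0.0694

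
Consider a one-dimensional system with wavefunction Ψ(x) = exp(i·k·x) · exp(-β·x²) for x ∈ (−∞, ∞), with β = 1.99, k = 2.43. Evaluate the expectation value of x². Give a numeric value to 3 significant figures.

0.126

⟨x²⟩ = ∫ x²·|Ψ|² dx / ∫|Ψ|² dx (integrals over the domain).
Gaussian moments: ∫x^(2j)·e^(−2βx²) dx = (2j−1)!!/(4β)^j · √(π/(2β)), odd powers integrate to 0; here √(π/(2β)) = 0.88845.
State is unnormalized: ∫|Ψ|² dx = 0.88845, and ∫Ψ*·x²·Ψ dx = 0.11161, so ⟨x²⟩ = 0.11161 / 0.88845.
⟨x²⟩ = 0.12563.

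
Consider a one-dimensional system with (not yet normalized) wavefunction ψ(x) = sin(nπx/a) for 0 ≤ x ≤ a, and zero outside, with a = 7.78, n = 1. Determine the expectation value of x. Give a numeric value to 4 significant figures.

3.890

⟨x⟩ = ∫ x·|ψ|² dx / ∫|ψ|² dx (integrals over the domain).
With sin²θ = (1 − cos2θ)/2 on 0 ≤ x ≤ a: ∫sin²(nπx/a) dx = a/2, ∫x·sin²(nπx/a) dx = a²/4, ∫x²·sin²(nπx/a) dx = a³·(1/6 − 1/(4n²π²)); higher powers xᵏ the same way, integrating xᵏ·cos(2nπx/a) by parts.
State is unnormalized: ∫|ψ|² dx = 3.8900, and ∫ψ*·x·ψ dx = 15.132, so ⟨x⟩ = 15.132 / 3.8900.
⟨x⟩ = 3.8900.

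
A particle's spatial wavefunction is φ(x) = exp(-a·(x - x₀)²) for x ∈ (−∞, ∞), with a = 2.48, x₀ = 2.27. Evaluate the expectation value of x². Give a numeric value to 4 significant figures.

5.254

⟨x²⟩ = ∫ x²·|φ|² dx / ∫|φ|² dx (integrals over the domain).
Gaussian moments (u = x − x₀): ∫u^(2j)·e^(−2au²) du = (2j−1)!!/(4a)^j · √(π/(2a)), odd powers integrate to 0; here √(π/(2a)) = 0.79586.
State is unnormalized: ∫|φ|² dx = 0.79586, and ∫φ*·x²·φ dx = 4.1812, so ⟨x²⟩ = 4.1812 / 0.79586.
⟨x²⟩ = 5.2537.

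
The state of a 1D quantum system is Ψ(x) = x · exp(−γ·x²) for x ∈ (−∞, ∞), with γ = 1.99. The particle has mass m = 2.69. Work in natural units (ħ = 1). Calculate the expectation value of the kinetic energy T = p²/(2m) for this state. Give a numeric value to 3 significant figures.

T = −(ħ²/2m) d²/dx², so ⟨T⟩ = −(ħ²/2m) ∫ Ψ*·Ψ'' dx / ∫|Ψ|² dx; with m = 2.69.
Expand each integrand as polynomial × e^(−2γx²) and use ∫x^(2j)·e^(−2γx²) dx = (2j−1)!!/(4γ)^j · √(π/(2γ)), odd powers → 0; here √(π/(2γ)) = 0.88845. Differentiate with the product rule, d/dx e^(−γx²) = −2γx·e^(−γx²).
State is unnormalized: ∫|Ψ|² dx = 0.11161, and ∫Ψ*·(−ħ²/2m · Ψ'') dx = 0.12385, so ⟨T⟩ = 0.12385 / 0.11161.
⟨T⟩ = 1.1097.

1.11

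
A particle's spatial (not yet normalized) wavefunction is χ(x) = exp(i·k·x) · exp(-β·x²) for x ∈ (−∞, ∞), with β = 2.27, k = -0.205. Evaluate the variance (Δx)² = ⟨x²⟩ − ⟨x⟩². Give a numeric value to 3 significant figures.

0.110

Compute ⟨x⟩ and ⟨x²⟩ separately, then (Δx)² = ⟨x²⟩ − ⟨x⟩².
Gaussian moments: ∫x^(2j)·e^(−2βx²) dx = (2j−1)!!/(4β)^j · √(π/(2β)), odd powers integrate to 0; here √(π/(2β)) = 0.83185.
Normalization: ∫|χ|² dx = 0.83185.
⟨x⟩ = 0.0000 and ⟨x²⟩ = 0.11013.
(Δx)² = 0.11013 − (0.0000)² = 0.11013.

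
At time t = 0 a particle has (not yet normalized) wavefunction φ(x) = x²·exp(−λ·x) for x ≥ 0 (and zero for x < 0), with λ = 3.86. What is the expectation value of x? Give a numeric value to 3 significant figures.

⟨x⟩ = ∫ x·|φ|² dx / ∫|φ|² dx (integrals over the domain).
Every integrand reduces to terms xʲ·e^(−2λx) on [0, ∞); use ∫₀^∞ xʲ·e^(−2λx) dx = j!/(2λ)^(j+1).
State is unnormalized: ∫|φ|² dx = 0.00087524, and ∫φ*·x·φ dx = 0.00056686, so ⟨x⟩ = 0.00056686 / 0.00087524.
⟨x⟩ = 0.64767.

0.648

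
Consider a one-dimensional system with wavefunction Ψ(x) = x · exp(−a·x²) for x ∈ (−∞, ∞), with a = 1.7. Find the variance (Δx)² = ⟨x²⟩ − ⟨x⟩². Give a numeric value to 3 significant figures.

0.441

Compute ⟨x⟩ and ⟨x²⟩ separately, then (Δx)² = ⟨x²⟩ − ⟨x⟩².
Expand each integrand as polynomial × e^(−2ax²) and use ∫x^(2j)·e^(−2ax²) dx = (2j−1)!!/(4a)^j · √(π/(2a)), odd powers → 0; here √(π/(2a)) = 0.96125.
Normalization: ∫|Ψ|² dx = 0.14136.
⟨x⟩ = 0.0000 and ⟨x²⟩ = 0.44118.
(Δx)² = 0.44118 − (0.0000)² = 0.44118.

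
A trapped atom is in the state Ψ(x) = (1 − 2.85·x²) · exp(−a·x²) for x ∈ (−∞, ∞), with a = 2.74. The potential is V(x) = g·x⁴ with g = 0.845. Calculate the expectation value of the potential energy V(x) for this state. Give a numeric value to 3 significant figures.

⟨V⟩ = ∫ V(x)·|Ψ|² dx / ∫|Ψ|² dx.
Expand each integrand as polynomial × e^(−2ax²) and use ∫x^(2j)·e^(−2ax²) dx = (2j−1)!!/(4a)^j · √(π/(2a)), odd powers → 0; here √(π/(2a)) = 0.75715.
State is unnormalized: ∫|Ψ|² dx = 0.51697, and ∫Ψ*·V(x)·Ψ dx = 0.012244, so ⟨V⟩ = 0.012244 / 0.51697.
⟨V⟩ = 0.023685.

0.0237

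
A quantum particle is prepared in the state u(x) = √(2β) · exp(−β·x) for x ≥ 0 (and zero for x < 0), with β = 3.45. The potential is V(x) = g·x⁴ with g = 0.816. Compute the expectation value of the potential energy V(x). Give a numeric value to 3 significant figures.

⟨V⟩ = ∫ V(x)·|u|² dx.
Every integrand reduces to terms xʲ·e^(−2βx) on [0, ∞); use ∫₀^∞ xʲ·e^(−2βx) dx = j!/(2β)^(j+1).
⟨V⟩ = 0.0086398.

0.00864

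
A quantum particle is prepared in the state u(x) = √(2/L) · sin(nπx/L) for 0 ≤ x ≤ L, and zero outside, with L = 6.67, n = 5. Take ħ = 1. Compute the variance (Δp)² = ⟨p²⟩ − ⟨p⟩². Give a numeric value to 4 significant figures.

Compute ⟨p⟩ and ⟨p²⟩ separately; (Δp)² = ⟨p²⟩ − ⟨p⟩².
d/dx sin(nπx/L) = (nπ/L)·cos(nπx/L) and d²/dx² sin(nπx/L) = −(nπ/L)²·sin(nπx/L); on 0 ≤ x ≤ L, ∫sin²(nπx/L) dx = L/2 and ∫sin(nπx/L)·cos(nπx/L) dx = 0.
⟨p⟩ = 0.0000 and ⟨p²⟩ = 5.5461.
(Δp)² = 5.5461 − (0.0000)² = 5.5461.

5.546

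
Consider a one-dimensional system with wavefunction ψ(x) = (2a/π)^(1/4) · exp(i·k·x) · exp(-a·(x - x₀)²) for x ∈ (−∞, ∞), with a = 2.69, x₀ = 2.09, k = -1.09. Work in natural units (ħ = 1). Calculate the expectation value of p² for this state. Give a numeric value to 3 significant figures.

p² ψ = −ħ² d²ψ/dx²; ⟨p²⟩ = −ħ² ∫ ψ*·ψ'' dx.
Gaussian moments (u = x − x₀): ∫u^(2j)·e^(−2au²) du = (2j−1)!!/(4a)^j · √(π/(2a)), odd powers integrate to 0; here √(π/(2a)) = 0.76416. Derivatives: ψ′ = (ik − 2au)·ψ, ψ″ = ((ik − 2au)² − 2a)·ψ; the odd-in-u pieces drop out.
⟨p²⟩ = 3.8781.

3.88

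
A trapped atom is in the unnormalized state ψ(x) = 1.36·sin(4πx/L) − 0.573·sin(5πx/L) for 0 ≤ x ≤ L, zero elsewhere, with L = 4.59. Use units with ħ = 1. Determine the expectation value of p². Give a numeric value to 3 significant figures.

8.13

p² ψ = −ħ² d²ψ/dx²; ⟨p²⟩ = −ħ² ∫ ψ*·ψ'' dx / ∫|ψ|² dx.
d²/dx² sin(jπx/L) = −(jπ/L)²·sin(jπx/L); on 0 ≤ x ≤ L, ∫sin²(jπx/L) dx = L/2 and ∫sin(jπx/L)·sin(lπx/L) dx = 0 for j ≠ l, so only diagonal terms survive in ∫|ψ|² and ∫ψ·ψ″; ∫ψ·ψ′ dx = [ψ²/2] between the walls = 0.
State is unnormalized: ∫|ψ|² dx = 4.9983, and ∫ψ*·(−ħ² ψ'') dx = 40.642, so ⟨p²⟩ = 40.642 / 4.9983.
⟨p²⟩ = 8.1310.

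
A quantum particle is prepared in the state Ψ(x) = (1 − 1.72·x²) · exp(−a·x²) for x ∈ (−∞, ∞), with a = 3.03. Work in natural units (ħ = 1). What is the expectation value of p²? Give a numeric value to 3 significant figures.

5.56

p² Ψ = −ħ² d²Ψ/dx²; ⟨p²⟩ = −ħ² ∫ Ψ*·Ψ'' dx / ∫|Ψ|² dx.
Expand each integrand as polynomial × e^(−2ax²) and use ∫x^(2j)·e^(−2ax²) dx = (2j−1)!!/(4a)^j · √(π/(2a)), odd powers → 0; here √(π/(2a)) = 0.72001. Differentiate with the product rule, d/dx e^(−ax²) = −2ax·e^(−ax²).
State is unnormalized: ∫|Ψ|² dx = 0.55915, and ∫Ψ*·(−ħ² Ψ'') dx = 3.1084, so ⟨p²⟩ = 3.1084 / 0.55915.
⟨p²⟩ = 5.5591.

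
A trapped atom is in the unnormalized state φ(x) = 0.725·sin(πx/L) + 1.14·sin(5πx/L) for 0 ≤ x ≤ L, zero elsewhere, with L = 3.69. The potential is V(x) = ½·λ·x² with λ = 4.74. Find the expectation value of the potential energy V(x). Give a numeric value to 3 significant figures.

⟨V⟩ = ∫ V(x)·|φ|² dx / ∫|φ|² dx.
On 0 ≤ x ≤ L (j ≠ l): ∫sin²(jπx/L) dx = L/2, ∫sin(jπx/L)·sin(lπx/L) dx = 0; diagonal moments ∫x·sin²(jπx/L) dx = L²/4, ∫x²·sin²(jπx/L) dx = L³·(1/6 − 1/(4j²π²)); cross terms ∫x·sin(jπx/L)·sin(lπx/L) dx = 0 for j + l even and −4jlL²/(π²(j² − l²)²) for j + l odd, ∫x²·sin(jπx/L)·sin(lπx/L) dx = (−1)^(j+l)·4jlL³/(π²(j² − l²)²); higher powers the same way via product-to-sum and parts.
State is unnormalized: ∫|φ|² dx = 3.3675, and ∫φ*·V(x)·φ dx = 35.174, so ⟨V⟩ = 35.174 / 3.3675.
⟨V⟩ = 10.445.

10.4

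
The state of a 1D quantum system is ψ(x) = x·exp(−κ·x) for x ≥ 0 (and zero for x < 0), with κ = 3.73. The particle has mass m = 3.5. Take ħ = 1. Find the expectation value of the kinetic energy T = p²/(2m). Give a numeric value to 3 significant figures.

T = −(ħ²/2m) d²/dx², so ⟨T⟩ = −(ħ²/2m) ∫ ψ*·ψ'' dx / ∫|ψ|² dx; with m = 3.5.
Differentiate x·exp(−κ·x) with the product rule; every integrand then reduces to terms xʲ·e^(−2κx) on [0, ∞), with ∫₀^∞ xʲ·e^(−2κx) dx = j!/(2κ)^(j+1).
State is unnormalized: ∫|ψ|² dx = 0.0048174, and ∫ψ*·(−ħ²/2m · ψ'') dx = 0.0095749, so ⟨T⟩ = 0.0095749 / 0.0048174.
⟨T⟩ = 1.9876.

1.99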